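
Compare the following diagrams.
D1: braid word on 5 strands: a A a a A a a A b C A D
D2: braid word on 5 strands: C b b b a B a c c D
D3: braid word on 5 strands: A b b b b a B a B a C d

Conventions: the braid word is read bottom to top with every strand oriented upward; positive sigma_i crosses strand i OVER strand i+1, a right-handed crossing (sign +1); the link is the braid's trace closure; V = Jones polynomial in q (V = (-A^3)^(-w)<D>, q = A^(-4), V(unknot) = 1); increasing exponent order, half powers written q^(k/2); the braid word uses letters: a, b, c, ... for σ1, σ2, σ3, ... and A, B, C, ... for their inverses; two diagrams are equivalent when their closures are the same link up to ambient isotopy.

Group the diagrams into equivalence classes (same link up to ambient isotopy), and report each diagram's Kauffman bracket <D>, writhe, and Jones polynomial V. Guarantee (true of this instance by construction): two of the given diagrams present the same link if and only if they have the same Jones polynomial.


equivalence classes: {D1} | {D2, D3}
D1 (bracket 1; 12 crossings at w = 0): V = 1
D2 (bracket -A^-12 + A^-8 - A^-4 + 2 - A^4 + A^8; 10 crossings at w = +4): V = q - q^2 + 2q^3 - q^4 + q^5 - q^6
D3 (bracket -A^-12 + A^-8 - A^-4 + 2 - A^4 + A^8; 12 crossings at w = +4): V = q - q^2 + 2q^3 - q^4 + q^5 - q^6
key observation: V(q) takes 2 values over 3 diagrams, fixing the grouping


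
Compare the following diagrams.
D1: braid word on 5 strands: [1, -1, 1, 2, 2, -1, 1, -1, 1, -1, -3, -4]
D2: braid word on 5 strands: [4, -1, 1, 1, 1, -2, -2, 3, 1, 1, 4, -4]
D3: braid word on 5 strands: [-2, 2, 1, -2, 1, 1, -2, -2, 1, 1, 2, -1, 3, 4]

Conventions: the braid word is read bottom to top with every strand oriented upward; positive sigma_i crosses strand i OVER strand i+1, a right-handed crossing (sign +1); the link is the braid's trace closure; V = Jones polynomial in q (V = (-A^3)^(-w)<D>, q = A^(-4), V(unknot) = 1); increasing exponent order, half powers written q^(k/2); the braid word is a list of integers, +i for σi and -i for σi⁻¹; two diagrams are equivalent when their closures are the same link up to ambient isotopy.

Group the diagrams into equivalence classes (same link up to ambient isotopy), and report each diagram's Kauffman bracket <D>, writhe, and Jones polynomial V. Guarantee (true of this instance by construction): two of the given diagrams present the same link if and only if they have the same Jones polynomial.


classes: {D1} | {D2, D3}
V(D1) = 1 + q + q^2 + q^3  [12 crossings, <D> = A^-12 + A^-8 + A^-4 + 1, w = 0]
V(D2) = q^-1 + 2q - q^2 + 2q^3 - q^4 + q^5  (w +4, c 12, <D> = A^-8 - A^-4 + 2 - A^4 + 2A^8 + A^16)
V(D3) = q^-1 + 2q - q^2 + 2q^3 - q^4 + q^5  [14 crossings, <D> = A^-8 - A^-4 + 2 - A^4 + 2A^8 + A^16, w = +4]
note: 2 classes among 3 diagrams; unequal V(q) rules out equality


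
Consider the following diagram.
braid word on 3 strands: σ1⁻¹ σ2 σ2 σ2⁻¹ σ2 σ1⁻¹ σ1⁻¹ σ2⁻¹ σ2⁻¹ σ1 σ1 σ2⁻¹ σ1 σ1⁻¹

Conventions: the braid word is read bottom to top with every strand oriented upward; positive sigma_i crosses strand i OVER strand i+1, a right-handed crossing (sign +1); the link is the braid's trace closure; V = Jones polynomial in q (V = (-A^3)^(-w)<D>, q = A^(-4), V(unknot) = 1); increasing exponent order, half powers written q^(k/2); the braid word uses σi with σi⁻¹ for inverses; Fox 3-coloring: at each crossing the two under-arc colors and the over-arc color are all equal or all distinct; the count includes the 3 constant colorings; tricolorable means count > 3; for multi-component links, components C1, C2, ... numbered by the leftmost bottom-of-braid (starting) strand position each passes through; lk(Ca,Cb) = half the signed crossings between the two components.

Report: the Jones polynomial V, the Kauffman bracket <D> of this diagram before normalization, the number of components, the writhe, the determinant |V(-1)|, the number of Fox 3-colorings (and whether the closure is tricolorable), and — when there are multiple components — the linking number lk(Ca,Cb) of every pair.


V(q) = q^-6 - 2q^-5 + 2q^-4 - 3q^-3 + 4q^-2 - 3q^-1 + 3 - 2q + q^2
bracket: A^-14 - 2A^-10 + 3A^-6 - 3A^-2 + 4A^2 - 3A^6 + 2A^10 - 2A^14 + A^18, w = -2
1 component, writhe -2, over 14 crossings
det 21, colorings 9 of 3^14 — tricolorable
observation: w = -2 shifts under R1 moves; the (-A^3)^(2) factor cancels that in V


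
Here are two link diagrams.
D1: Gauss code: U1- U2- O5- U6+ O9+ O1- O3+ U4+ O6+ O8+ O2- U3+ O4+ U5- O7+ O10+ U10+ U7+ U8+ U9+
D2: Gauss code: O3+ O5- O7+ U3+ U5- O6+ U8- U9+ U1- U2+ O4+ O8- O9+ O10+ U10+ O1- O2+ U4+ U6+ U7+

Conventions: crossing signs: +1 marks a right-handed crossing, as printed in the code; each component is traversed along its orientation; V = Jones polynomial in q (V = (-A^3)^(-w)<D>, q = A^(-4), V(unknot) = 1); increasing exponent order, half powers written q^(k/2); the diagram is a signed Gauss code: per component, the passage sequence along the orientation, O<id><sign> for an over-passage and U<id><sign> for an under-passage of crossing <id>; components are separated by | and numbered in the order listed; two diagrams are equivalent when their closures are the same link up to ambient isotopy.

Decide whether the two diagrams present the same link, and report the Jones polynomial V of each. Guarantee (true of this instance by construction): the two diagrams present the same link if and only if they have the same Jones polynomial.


equivalent: no
D1 (bracket -A^-4 + 1 + A^8; 10 crossings at w = +4): V = q + q^3 - q^4
V(D2) = 1  (w +4, c 10, <D> = A^12)
key observation: comparing 2 Jones polynomials yields 2 groups


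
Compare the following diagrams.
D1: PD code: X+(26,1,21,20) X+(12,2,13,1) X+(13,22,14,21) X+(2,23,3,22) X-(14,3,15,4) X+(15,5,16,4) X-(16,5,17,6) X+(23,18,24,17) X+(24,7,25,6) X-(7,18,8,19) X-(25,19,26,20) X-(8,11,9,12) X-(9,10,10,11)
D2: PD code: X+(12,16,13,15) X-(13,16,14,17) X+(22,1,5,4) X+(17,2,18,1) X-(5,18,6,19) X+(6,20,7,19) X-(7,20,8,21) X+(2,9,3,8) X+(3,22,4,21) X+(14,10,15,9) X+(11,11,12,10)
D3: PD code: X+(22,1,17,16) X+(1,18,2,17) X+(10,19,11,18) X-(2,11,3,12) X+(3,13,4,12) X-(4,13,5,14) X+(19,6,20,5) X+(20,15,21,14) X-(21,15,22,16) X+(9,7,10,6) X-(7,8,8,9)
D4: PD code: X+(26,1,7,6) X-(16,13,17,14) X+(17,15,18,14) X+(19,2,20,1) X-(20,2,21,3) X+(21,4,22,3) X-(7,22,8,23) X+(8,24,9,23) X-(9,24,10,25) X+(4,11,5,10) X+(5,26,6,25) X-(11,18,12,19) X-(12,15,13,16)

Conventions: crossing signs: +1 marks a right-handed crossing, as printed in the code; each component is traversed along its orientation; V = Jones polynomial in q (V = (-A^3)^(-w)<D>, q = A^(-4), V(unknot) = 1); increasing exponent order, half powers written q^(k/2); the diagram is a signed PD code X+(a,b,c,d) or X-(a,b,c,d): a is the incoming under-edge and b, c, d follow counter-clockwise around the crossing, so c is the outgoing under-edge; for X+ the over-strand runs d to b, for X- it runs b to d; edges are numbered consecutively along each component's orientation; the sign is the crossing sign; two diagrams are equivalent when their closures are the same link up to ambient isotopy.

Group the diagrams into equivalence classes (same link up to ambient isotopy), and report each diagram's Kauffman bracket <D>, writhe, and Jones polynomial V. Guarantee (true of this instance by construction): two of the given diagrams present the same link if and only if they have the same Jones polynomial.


grouping into links: {D1, D2, D3, D4}
V(D1) = -q^(1/2) + q^(3/2) - q^(5/2) - q^(9/2)  (w +1, c 13, <D> = A^-15 + A^-7 - A^-3 + A)
V(D2) = -q^(1/2) + q^(3/2) - q^(5/2) - q^(9/2)  [11 crossings, <D> = A^-3 + A^5 - A^9 + A^13, w = +5]
V(D3) = -q^(1/2) + q^(3/2) - q^(5/2) - q^(9/2)  (w +3, c 11, <D> = A^-9 + A^-1 - A^3 + A^7)
V(D4) = -q^(1/2) + q^(3/2) - q^(5/2) - q^(9/2)  (w +1, c 13, <D> = A^-15 + A^-7 - A^-3 + A)
why: all 4 diagrams share one V(q), hence one class


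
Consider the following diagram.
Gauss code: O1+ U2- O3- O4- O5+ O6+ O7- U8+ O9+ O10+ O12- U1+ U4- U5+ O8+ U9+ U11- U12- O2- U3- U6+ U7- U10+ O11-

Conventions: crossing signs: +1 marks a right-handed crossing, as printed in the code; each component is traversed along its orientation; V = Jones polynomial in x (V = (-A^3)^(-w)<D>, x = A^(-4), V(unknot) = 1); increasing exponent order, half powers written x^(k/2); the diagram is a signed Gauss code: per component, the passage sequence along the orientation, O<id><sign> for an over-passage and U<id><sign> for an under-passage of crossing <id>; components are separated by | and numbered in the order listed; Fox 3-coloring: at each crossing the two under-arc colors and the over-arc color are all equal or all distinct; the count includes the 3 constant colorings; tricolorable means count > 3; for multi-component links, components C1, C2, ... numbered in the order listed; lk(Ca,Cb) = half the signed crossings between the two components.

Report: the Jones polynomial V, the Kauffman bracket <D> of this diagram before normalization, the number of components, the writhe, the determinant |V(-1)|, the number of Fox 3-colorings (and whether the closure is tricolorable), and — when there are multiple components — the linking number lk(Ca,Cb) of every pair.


V(x) = -x^-3 + 2x^-2 - 2x^-1 + 3 - 2x + 2x^2 - x^3
bracket: -A^-12 + 2A^-8 - 2A^-4 + 3 - 2A^4 + 2A^8 - A^12, w = 0
1 component, writhe 0, over 12 crossings
det 13, colorings 3 of 3^12 — not tricolorable
observation: det 13 = |V(-1)|; not divisible by 3, so not tricolorable


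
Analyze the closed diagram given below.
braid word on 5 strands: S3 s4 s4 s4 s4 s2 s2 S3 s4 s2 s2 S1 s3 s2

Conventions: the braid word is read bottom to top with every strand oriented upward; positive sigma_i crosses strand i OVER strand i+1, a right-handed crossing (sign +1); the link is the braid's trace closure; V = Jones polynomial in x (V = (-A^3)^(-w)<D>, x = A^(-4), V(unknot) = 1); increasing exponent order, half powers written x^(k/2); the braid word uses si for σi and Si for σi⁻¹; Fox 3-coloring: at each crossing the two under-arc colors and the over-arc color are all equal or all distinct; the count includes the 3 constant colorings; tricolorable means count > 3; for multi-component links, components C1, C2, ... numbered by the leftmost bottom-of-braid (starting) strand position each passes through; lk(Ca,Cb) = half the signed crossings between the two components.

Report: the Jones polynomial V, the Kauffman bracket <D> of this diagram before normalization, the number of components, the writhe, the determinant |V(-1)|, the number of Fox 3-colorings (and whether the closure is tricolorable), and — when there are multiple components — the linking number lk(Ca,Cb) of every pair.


Jones polynomial: V(x) = x^3 - x^4 + 3x^5 - 4x^6 + 5x^7 - 5x^8 + 5x^9 - 4x^10 + 2x^11 - x^12
<D> = -A^-24 + 2A^-20 - 4A^-16 + 5A^-12 - 5A^-8 + 5A^-4 - 4 + 3A^4 - A^8 + A^12; writhe +8
components 1, writhe +8 (14 crossings)
3-colorings: 3 of 3^14, det 31 — not tricolorable
note: |V(-1)| = 31: so not tricolorable, since 3 does not divide 31


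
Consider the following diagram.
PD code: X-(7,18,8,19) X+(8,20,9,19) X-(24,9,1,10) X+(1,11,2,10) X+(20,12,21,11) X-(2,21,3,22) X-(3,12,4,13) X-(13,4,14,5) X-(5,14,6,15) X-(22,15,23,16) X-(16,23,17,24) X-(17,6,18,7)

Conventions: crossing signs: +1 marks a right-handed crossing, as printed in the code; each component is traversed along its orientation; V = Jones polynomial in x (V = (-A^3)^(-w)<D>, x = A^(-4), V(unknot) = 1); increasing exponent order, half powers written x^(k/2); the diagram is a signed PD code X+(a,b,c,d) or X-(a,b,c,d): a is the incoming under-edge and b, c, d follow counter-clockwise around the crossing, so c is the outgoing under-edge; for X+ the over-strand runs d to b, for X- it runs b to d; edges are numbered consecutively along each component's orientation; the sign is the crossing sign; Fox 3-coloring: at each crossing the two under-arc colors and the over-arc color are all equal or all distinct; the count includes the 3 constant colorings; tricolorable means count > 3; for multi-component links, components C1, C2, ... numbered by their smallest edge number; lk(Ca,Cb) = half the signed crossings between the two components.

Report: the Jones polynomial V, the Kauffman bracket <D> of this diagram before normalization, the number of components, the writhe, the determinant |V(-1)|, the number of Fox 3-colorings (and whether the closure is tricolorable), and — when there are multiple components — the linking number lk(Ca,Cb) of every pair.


V = x^-8 - 2x^-7 + x^-6 - 2x^-5 + 2x^-4 + x^-2
<D> = A^-10 + 2A^-2 - 2A^2 + A^6 - 2A^10 + A^14 (w = -6)
1 component over 12 crossings, w = -6
27 Fox colorings among 3^12, |V(-1)| = 9: tricolorable
why: the span of V is 6, forcing >= 6 crossings in any diagram


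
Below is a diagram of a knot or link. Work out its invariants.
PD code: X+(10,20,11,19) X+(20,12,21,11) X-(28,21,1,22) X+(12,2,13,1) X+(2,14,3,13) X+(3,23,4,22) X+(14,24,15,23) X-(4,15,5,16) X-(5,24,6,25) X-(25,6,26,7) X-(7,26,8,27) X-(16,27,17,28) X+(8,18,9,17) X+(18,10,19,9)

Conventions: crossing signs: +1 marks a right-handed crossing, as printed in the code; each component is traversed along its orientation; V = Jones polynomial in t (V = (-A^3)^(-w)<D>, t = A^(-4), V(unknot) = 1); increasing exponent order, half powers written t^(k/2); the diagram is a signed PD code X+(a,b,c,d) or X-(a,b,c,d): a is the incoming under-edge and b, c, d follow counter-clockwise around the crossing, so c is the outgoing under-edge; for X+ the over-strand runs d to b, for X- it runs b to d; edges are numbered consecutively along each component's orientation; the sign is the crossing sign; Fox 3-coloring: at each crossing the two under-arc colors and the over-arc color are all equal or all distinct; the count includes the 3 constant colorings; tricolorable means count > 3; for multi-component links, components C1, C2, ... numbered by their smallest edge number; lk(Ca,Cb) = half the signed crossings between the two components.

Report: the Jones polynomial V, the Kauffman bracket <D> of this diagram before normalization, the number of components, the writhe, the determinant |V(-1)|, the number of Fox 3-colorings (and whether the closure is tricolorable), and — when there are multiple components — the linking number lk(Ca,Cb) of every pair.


Jones polynomial: V(t) = -t^-2 + t^-1 - 1 + 3t - 2t^2 + 3t^3 - 2t^4 + t^5 - t^6
<D> = -A^-18 + A^-14 - 2A^-10 + 3A^-6 - 2A^-2 + 3A^2 - A^6 + A^10 - A^14; writhe +2
components 1, writhe +2 (14 crossings)
3-colorings: 9 of 3^14, det 15 — tricolorable
note: w = +2 (over 14 crossings) is diagram-only; (-A^3)^(-2) removes it from V


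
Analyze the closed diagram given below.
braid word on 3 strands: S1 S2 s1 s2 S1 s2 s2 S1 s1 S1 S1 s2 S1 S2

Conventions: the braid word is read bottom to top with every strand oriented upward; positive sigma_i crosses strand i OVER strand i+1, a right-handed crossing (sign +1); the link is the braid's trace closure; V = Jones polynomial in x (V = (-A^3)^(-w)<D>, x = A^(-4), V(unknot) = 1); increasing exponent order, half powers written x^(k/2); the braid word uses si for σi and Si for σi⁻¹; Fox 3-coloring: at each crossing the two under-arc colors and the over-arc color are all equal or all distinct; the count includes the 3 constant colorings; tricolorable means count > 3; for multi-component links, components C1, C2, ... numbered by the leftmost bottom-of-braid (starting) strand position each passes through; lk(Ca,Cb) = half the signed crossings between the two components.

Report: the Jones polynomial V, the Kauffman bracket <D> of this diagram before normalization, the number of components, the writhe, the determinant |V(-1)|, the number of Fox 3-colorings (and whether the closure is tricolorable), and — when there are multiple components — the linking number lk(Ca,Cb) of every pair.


Jones polynomial: V(x) = -x^-6 + 2x^-5 - 4x^-4 + 5x^-3 - 4x^-2 + 5x^-1 - 3 + 2x - x^2
<D> = -A^-14 + 2A^-10 - 3A^-6 + 5A^-2 - 4A^2 + 5A^6 - 4A^10 + 2A^14 - A^18; writhe -2
components 1, writhe -2 (14 crossings)
3-colorings: 9 of 3^14, det 27 — tricolorable
note: w = -2 (over 14 crossings) is diagram-only; (-A^3)^(2) removes it from V


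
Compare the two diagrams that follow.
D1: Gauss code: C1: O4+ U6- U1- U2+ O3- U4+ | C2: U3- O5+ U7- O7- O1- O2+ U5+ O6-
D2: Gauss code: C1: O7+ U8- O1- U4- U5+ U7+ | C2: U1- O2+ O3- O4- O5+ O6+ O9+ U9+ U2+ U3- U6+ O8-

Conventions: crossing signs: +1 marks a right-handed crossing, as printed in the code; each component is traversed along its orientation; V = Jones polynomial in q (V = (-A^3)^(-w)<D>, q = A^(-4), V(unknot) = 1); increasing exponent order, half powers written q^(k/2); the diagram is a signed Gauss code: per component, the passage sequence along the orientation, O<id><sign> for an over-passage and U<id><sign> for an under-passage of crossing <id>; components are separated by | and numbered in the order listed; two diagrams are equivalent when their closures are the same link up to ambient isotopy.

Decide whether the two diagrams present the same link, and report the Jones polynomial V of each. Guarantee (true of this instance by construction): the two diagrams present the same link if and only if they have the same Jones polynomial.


equivalent: yes
D1 (bracket A^-1 + A^7; 7 crossings at w = -1): V = -q^(-5/2) - q^(-1/2)
V(D2) = -q^(-5/2) - q^(-1/2)  [9 crossings, <D> = A^5 + A^13, w = +1]
observation: from 7 to 9 crossings by R-moves: one link, two diagrams


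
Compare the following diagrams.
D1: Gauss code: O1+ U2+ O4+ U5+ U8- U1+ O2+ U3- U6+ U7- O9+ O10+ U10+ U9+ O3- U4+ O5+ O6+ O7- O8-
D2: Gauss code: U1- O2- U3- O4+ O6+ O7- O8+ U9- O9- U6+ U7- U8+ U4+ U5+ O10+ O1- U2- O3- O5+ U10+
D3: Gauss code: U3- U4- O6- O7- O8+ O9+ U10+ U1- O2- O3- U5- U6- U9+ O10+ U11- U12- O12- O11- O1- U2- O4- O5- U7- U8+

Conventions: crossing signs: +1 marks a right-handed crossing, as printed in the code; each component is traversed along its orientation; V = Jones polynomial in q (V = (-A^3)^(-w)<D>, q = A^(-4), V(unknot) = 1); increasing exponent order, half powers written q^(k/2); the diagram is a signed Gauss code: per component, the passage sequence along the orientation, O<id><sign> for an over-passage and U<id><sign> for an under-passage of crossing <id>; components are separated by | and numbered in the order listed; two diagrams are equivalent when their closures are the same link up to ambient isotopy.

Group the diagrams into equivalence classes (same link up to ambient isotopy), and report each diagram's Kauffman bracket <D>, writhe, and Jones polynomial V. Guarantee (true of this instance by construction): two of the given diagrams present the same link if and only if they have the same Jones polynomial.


equivalence classes: {D1} | {D2} | {D3}
D1 (bracket -A^-4 + 1 + A^8; 10 crossings at w = +4): V = q + q^3 - q^4
V(D2) = 1  [10 crossings, <D> = 1, w = 0]
V(D3) = -q^-4 + q^-3 + q^-1  [12 crossings, <D> = A^-14 + A^-6 - A^-2, w = -6]
key observation: comparing 3 Jones polynomials yields 3 groups


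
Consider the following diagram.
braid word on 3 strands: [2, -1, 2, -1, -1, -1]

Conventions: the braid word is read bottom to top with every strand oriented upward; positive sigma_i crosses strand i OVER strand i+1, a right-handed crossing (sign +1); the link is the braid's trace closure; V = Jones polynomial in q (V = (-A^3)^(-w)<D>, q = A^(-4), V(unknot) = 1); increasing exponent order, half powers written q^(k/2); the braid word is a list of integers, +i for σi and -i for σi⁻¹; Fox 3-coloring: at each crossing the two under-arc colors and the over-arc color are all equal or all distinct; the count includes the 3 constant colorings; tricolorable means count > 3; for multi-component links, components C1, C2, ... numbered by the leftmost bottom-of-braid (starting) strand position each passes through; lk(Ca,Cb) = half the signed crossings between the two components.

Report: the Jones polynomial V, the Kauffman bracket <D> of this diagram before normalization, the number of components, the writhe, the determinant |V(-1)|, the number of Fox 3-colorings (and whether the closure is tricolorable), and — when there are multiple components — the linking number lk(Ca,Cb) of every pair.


Jones polynomial: V(q) = q^-5 - 2q^-4 + 2q^-3 - 2q^-2 + 2q^-1 - 1 + q
<D> = A^-10 - A^-6 + 2A^-2 - 2A^2 + 2A^6 - 2A^10 + A^14; writhe -2
components 1, writhe -2 (6 crossings)
3-colorings: 3 of 3^6, det 11 — not tricolorable
note: w = -2 shifts under R1 moves; the (-A^3)^(2) factor cancels that in V


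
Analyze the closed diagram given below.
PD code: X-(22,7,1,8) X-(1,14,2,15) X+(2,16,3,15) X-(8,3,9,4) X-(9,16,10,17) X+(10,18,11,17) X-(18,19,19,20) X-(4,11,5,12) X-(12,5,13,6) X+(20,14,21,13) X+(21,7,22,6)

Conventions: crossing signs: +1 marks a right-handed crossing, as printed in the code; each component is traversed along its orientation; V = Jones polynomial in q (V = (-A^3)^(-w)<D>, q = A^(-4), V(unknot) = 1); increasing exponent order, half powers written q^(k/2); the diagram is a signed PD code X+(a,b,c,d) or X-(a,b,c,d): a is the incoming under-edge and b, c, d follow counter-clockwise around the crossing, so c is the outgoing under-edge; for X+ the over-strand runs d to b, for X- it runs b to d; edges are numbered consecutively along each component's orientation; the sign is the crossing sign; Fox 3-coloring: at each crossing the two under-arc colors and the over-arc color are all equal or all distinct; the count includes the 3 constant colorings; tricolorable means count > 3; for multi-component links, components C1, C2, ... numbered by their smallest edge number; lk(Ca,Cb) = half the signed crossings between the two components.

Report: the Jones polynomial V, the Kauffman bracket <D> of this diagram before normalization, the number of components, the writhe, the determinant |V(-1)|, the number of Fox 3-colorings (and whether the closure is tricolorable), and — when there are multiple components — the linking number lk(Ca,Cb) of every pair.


V = -q^-4 + q^-3 + q^-1
<D> = -A^-5 - A^3 + A^7 (w = -3)
1 component over 11 crossings, w = -3
9 Fox colorings among 3^11, |V(-1)| = 3: tricolorable
why: det 3 = |V(-1)|; divisible by 3, so tricolorable


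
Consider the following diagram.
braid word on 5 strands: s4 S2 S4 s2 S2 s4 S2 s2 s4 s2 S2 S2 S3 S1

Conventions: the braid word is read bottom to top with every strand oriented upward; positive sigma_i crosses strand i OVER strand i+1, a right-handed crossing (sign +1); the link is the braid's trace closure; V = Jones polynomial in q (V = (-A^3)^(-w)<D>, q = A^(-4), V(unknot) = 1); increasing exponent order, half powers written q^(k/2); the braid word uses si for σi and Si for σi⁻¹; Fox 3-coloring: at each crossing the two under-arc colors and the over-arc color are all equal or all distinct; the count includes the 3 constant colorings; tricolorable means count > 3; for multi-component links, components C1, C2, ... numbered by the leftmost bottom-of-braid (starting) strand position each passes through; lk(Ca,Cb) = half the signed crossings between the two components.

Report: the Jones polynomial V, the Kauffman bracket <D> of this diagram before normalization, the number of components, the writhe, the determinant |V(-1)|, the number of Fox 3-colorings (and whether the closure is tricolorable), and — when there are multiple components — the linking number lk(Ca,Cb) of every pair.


V(q) = q^-2 + 2 + q^2
bracket: A^-14 + 2A^-6 + A^2, w = -2
3 components, writhe -2, over 14 crossings
lk(C1,C2) = -1
linking number lk(C1,C3) = 0
lk(C2,C3): +1
det 4, colorings 3 of 3^14 — not tricolorable
observation: |V(-1)| = 4: so not tricolorable, since 3 does not divide 4


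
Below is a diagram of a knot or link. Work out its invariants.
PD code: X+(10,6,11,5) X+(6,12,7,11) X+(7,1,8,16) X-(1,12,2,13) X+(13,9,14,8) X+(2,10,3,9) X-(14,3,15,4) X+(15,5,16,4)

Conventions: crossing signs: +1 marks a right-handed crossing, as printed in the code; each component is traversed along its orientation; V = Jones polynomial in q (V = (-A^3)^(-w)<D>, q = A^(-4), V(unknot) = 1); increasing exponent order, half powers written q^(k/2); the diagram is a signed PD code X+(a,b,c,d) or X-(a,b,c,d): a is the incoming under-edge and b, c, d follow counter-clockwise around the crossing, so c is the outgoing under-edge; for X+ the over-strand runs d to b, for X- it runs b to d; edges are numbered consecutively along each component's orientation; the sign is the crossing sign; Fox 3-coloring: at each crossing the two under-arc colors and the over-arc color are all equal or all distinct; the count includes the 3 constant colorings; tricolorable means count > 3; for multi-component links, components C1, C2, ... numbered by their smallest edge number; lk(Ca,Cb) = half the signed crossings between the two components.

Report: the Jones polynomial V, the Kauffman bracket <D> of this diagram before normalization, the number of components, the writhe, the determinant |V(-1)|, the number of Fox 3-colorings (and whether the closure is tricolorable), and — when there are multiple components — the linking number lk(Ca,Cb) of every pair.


V = q - q^2 + 2q^3 - q^4 + q^5 - q^6
<D> = -A^-12 + A^-8 - A^-4 + 2 - A^4 + A^8 (w = +4)
1 component over 8 crossings, w = +4
3 Fox colorings among 3^8, |V(-1)| = 7: not tricolorable
why: w = +4 shifts under R1 moves; the (-A^3)^(-4) factor cancels that in V


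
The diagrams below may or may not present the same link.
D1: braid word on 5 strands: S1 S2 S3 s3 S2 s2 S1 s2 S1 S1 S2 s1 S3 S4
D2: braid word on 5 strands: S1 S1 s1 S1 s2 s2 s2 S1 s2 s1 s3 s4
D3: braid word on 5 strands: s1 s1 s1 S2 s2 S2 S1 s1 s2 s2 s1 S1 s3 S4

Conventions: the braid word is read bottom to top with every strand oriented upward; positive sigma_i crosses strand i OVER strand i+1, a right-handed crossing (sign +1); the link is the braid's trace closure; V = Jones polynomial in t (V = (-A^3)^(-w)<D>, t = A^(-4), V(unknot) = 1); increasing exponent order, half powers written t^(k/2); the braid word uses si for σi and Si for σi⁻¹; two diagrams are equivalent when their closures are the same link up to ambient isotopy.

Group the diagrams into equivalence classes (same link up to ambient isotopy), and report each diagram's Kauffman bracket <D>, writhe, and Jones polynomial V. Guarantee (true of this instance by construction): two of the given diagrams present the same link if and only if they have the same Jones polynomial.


classes: {D1} | {D2} | {D3}
V(D1) = -t^-6 + t^-5 - t^-4 + 2t^-3 - t^-2 + t^-1  [14 crossings, <D> = A^-14 - A^-10 + 2A^-6 - A^-2 + A^2 - A^6, w = -6]
V(D2) = t^-1 - 1 + 2t - 2t^2 + 2t^3 - 2t^4 + t^5  [12 crossings, <D> = A^-8 - 2A^-4 + 2 - 2A^4 + 2A^8 - A^12 + A^16, w = +4]
V(D3) = t + t^3 - t^4  [14 crossings, <D> = -A^-4 + 1 + A^8, w = +4]
note: 3 values of V(t) split the 3 diagrams


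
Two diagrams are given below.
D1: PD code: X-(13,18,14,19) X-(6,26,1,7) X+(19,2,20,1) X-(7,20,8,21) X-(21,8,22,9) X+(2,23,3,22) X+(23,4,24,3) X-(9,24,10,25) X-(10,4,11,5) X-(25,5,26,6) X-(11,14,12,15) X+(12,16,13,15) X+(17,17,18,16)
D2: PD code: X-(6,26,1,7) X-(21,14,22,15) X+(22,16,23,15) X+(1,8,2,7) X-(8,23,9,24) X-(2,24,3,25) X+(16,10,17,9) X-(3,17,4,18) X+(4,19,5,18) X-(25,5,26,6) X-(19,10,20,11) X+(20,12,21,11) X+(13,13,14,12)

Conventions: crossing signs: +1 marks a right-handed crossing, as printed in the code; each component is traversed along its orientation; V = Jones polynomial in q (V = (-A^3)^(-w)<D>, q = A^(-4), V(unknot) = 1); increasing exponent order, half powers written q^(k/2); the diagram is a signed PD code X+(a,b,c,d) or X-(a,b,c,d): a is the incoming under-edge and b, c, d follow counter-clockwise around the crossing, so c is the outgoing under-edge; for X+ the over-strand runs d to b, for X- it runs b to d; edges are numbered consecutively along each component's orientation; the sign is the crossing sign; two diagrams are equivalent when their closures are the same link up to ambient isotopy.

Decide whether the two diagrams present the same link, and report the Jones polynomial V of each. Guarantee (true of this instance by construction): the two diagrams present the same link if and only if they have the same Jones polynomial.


equivalent: no
V(D1) = q^(-9/2) - q^(-5/2) - q^(-3/2) - q^(-1/2)  (w -3, c 13, <D> = A^-7 + A^-3 + A - A^9)
V(D2) = -q^(-5/2) - q^(-1/2)  [13 crossings, <D> = A^-1 + A^7, w = -1]
key observation: comparing 2 Jones polynomials yields 2 groups


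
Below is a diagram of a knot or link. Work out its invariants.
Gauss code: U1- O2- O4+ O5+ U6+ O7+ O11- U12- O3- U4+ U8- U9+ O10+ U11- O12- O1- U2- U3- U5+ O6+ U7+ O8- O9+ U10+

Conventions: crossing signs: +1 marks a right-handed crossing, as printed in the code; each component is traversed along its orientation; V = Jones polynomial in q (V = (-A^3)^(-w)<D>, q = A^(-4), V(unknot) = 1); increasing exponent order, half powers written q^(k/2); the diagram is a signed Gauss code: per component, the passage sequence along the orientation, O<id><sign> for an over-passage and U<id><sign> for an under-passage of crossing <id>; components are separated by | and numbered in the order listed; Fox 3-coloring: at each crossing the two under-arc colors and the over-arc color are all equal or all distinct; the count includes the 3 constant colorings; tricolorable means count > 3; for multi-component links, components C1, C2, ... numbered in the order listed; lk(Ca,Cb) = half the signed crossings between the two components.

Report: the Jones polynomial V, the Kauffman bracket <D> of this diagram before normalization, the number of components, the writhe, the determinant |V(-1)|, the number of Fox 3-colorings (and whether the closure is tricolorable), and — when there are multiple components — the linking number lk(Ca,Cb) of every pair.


V = -q^-3 + 2q^-2 - 2q^-1 + 3 - 2q + 2q^2 - q^3
<D> = -A^-12 + 2A^-8 - 2A^-4 + 3 - 2A^4 + 2A^8 - A^12 (w = 0)
1 component over 12 crossings, w = 0
3 Fox colorings among 3^12, |V(-1)| = 13: not tricolorable
why: V is palindromic (span 6, det 13): q -> 1/q fixes it; necessary, not sufficient, for amphichirality


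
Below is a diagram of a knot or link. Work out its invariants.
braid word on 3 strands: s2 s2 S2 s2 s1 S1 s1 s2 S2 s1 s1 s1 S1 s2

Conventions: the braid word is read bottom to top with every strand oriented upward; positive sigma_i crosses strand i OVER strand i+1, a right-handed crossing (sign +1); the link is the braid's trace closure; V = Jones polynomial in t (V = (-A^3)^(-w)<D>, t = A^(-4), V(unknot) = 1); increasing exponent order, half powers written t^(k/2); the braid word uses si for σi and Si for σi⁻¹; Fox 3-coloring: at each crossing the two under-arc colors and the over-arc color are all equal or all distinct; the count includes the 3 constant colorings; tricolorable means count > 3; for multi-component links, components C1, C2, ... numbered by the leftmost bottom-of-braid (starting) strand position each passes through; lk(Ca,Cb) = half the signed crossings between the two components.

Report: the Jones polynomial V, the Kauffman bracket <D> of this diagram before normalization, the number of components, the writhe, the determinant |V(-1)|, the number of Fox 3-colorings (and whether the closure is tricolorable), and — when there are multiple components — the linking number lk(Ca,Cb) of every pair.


Jones polynomial: V(t) = t^2 + 2t^4 - 2t^5 + t^6 - 2t^7 + t^8
<D> = A^-14 - 2A^-10 + A^-6 - 2A^-2 + 2A^2 + A^10; writhe +6
components 1, writhe +6 (14 crossings)
3-colorings: 27 of 3^14, det 9 — tricolorable
note: w = +6 (over 14 crossings) is diagram-only; (-A^3)^(-6) removes it from V


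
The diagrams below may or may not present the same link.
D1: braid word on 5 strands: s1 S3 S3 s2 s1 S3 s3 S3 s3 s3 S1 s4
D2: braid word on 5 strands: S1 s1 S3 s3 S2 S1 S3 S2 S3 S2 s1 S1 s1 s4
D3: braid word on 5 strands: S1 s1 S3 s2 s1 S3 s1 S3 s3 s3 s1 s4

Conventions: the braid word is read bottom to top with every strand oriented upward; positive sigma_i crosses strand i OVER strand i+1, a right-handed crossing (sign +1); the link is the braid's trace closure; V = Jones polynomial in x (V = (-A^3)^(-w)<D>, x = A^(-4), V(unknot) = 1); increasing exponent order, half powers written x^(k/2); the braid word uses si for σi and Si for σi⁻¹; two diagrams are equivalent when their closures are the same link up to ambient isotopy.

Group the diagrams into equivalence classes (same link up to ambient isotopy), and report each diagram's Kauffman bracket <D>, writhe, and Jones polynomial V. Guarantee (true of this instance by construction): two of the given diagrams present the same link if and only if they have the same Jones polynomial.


equivalence classes: {D1} | {D2} | {D3}
D1 (bracket A^6; 12 crossings at w = +2): V = 1
D2 (bracket A^-8 + 1 - A^4; 14 crossings at w = -4): V = -x^-4 + x^-3 + x^-1
D3 (bracket -A^-4 + 1 + A^8; 12 crossings at w = +4): V = x + x^3 - x^4
key observation: 3 classes among 3 diagrams; unequal V(x) rules out equality


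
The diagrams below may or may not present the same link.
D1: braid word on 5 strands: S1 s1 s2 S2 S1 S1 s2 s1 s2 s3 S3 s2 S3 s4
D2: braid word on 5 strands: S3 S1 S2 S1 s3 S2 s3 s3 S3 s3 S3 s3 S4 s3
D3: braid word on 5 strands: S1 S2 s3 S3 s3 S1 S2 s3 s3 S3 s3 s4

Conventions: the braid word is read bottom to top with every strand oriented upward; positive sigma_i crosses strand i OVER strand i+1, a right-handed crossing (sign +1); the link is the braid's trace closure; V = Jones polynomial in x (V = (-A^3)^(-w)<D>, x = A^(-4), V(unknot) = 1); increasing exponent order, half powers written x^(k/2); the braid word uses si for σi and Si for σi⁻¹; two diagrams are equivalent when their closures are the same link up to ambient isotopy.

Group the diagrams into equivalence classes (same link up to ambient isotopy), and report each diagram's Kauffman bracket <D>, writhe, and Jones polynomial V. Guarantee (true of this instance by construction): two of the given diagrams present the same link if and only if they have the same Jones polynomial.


equivalence classes: {D1} | {D2, D3}
D1 (bracket A^6; 14 crossings at w = +2): V = 1
D2 (bracket -A^-18 + 2A^-14 - 2A^-10 + 3A^-6 - 2A^-2 + 2A^2 - A^6; 14 crossings at w = -2): V = -x^-3 + 2x^-2 - 2x^-1 + 3 - 2x + 2x^2 - x^3
V(D3) = -x^-3 + 2x^-2 - 2x^-1 + 3 - 2x + 2x^2 - x^3  [12 crossings, <D> = -A^-12 + 2A^-8 - 2A^-4 + 3 - 2A^4 + 2A^8 - A^12, w = 0]
key observation: 2 classes among 3 diagrams; unequal V(x) rules out equality


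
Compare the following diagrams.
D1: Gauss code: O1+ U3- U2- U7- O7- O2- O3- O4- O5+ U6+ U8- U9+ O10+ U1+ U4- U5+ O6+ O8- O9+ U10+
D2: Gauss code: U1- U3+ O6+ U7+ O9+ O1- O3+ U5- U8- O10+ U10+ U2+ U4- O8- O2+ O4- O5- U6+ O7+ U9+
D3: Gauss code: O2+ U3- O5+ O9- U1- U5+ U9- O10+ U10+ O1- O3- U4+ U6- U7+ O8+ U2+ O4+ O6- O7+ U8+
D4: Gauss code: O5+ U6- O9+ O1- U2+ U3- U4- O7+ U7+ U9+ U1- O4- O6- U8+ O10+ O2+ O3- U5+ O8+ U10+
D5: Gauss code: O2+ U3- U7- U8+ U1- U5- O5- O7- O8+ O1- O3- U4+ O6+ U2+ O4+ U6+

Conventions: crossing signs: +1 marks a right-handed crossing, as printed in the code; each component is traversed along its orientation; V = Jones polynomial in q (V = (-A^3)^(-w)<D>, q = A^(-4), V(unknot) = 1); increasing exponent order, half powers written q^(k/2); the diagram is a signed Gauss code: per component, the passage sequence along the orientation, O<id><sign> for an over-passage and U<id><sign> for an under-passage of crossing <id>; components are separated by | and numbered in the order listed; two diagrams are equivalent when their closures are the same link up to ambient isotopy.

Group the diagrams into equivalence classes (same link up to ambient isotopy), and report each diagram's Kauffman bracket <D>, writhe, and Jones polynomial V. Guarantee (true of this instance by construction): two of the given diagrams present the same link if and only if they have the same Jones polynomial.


equivalence classes: {D1, D2, D3, D4, D5}
D1 (bracket -A^-16 + A^-12 + A^-4; 10 crossings at w = 0): V = q + q^3 - q^4
D2 (bracket -A^-10 + A^-6 + A^2; 10 crossings at w = +2): V = q + q^3 - q^4
V(D3) = q + q^3 - q^4  [10 crossings, <D> = -A^-10 + A^-6 + A^2, w = +2]
V(D4) = q + q^3 - q^4  [10 crossings, <D> = -A^-10 + A^-6 + A^2, w = +2]
V(D5) = q + q^3 - q^4  [8 crossings, <D> = -A^-16 + A^-12 + A^-4, w = 0]
observation: one V(q) for all 5 diagrams — one class (guaranteed)


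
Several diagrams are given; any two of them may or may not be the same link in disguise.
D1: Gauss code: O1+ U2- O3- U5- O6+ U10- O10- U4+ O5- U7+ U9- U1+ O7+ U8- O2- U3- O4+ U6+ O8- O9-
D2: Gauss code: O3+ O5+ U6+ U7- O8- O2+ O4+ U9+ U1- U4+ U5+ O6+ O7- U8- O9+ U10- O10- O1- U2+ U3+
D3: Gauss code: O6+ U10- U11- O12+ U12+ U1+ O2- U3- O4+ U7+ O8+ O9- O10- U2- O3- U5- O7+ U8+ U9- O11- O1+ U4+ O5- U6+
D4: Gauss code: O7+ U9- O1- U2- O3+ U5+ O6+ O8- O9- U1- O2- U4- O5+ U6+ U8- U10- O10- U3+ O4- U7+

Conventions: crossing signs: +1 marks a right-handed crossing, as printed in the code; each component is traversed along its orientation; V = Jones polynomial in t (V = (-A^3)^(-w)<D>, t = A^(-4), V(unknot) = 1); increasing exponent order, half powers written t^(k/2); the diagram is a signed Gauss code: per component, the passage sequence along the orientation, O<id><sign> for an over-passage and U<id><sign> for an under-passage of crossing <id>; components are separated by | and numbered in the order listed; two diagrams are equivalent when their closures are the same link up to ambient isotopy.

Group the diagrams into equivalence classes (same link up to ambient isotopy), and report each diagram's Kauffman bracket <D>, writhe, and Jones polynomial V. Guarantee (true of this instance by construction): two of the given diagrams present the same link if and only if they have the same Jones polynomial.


classes: {D1, D3, D4} | {D2}
V(D1) = t^-5 - 2t^-4 + 2t^-3 - 2t^-2 + 2t^-1 - 1 + t  [10 crossings, <D> = A^-10 - A^-6 + 2A^-2 - 2A^2 + 2A^6 - 2A^10 + A^14, w = -2]
V(D2) = 1  (w +2, c 10, <D> = A^6)
V(D3) = t^-5 - 2t^-4 + 2t^-3 - 2t^-2 + 2t^-1 - 1 + t  (w 0, c 12, <D> = A^-4 - 1 + 2A^4 - 2A^8 + 2A^12 - 2A^16 + A^20)
V(D4) = t^-5 - 2t^-4 + 2t^-3 - 2t^-2 + 2t^-1 - 1 + t  [10 crossings, <D> = A^-10 - A^-6 + 2A^-2 - 2A^2 + 2A^6 - 2A^10 + A^14, w = -2]
note: 2 classes among 4 diagrams; unequal V(t) rules out equality


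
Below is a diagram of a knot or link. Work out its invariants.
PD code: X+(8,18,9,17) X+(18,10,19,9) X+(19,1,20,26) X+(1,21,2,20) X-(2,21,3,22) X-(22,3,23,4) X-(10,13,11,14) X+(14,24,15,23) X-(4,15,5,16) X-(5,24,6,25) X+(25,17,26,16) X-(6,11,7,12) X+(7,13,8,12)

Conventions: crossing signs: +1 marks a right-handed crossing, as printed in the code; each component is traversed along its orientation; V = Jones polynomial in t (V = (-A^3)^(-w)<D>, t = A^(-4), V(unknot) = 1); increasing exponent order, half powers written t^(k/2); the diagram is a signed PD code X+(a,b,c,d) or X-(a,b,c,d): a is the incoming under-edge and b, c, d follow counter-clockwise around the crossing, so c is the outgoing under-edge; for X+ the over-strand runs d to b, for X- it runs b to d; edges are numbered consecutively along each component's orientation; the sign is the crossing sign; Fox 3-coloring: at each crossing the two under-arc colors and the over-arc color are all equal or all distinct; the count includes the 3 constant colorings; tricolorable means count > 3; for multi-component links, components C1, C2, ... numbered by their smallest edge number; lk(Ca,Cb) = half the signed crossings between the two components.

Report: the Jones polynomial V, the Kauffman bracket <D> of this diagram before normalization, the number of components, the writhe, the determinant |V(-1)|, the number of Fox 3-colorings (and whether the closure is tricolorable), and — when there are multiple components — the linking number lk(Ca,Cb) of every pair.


V(t) = t + t^3 - t^4
bracket: A^-13 - A^-9 - A^-1, w = +1
1 component, writhe +1, over 13 crossings
det 3, colorings 9 of 3^13 — tricolorable
observation: w = +1 (over 13 crossings) is diagram-only; (-A^3)^(-1) removes it from V


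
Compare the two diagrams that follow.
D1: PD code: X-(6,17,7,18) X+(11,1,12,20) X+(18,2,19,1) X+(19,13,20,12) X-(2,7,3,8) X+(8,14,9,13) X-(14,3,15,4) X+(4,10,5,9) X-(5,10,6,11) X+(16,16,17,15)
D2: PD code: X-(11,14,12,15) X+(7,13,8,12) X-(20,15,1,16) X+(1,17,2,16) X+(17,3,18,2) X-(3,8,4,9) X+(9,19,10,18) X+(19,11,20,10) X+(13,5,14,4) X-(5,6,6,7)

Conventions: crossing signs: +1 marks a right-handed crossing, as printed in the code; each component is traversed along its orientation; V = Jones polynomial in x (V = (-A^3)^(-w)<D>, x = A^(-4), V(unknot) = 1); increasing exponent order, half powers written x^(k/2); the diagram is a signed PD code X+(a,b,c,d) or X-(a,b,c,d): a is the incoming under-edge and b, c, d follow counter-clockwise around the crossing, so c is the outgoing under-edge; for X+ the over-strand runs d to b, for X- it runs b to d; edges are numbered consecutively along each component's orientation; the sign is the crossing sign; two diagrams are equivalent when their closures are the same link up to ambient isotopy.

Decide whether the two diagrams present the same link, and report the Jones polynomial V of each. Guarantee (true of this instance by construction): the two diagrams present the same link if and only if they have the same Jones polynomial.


same link: no
V(D1) = -x^-3 + 2x^-2 - 2x^-1 + 3 - 2x + 2x^2 - x^3  [10 crossings, <D> = -A^-6 + 2A^-2 - 2A^2 + 3A^6 - 2A^10 + 2A^14 - A^18, w = +2]
V(D2) = x^-1 - 2 + 3x - 3x^2 + 4x^3 - 3x^4 + 2x^5 - x^6  (w +2, c 10, <D> = -A^-18 + 2A^-14 - 3A^-10 + 4A^-6 - 3A^-2 + 3A^2 - 2A^6 + A^10)
note: comparing 2 Jones polynomials yields 2 groups
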